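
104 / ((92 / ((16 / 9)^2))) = 6656 / 1863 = 3.57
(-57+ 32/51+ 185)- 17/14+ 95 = 158803/714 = 222.41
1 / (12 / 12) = 1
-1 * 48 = -48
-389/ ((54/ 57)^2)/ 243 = -140429/ 78732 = -1.78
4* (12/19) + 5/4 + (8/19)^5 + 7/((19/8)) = 66725103/9904396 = 6.74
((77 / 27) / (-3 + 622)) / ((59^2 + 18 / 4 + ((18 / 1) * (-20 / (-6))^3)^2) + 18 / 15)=770 / 74862732171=0.00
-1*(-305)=305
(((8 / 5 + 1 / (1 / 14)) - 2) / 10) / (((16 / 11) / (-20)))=-187 / 10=-18.70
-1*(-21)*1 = 21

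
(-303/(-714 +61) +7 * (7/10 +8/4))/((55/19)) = 2402493/359150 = 6.69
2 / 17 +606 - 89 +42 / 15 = 44193 / 85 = 519.92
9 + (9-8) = 10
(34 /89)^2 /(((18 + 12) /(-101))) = -58378 /118815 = -0.49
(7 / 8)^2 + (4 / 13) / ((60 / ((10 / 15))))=28793 / 37440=0.77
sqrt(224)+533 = 4 * sqrt(14)+533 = 547.97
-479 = -479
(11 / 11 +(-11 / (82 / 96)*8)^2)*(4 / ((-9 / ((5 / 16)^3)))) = -2230482125 / 15492096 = -143.98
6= 6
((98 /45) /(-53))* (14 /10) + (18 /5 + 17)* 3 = 61.74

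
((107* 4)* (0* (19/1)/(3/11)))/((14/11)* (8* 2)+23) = 0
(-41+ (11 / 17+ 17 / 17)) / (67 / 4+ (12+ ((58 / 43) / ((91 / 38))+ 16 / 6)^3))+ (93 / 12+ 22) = 3587965180610657 / 123213914093404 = 29.12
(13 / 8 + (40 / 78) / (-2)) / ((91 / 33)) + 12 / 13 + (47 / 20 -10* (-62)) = 4216681 / 6760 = 623.77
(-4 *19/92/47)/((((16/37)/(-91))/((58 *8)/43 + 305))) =1168.02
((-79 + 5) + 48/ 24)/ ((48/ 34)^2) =-289/ 8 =-36.12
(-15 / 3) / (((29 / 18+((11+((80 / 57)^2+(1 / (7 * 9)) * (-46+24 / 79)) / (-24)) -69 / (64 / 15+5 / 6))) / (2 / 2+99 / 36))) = 2290788675 / 118529051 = 19.33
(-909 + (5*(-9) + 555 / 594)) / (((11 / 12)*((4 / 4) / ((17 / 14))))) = -3208019 / 2541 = -1262.50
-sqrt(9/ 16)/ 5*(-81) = 243/ 20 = 12.15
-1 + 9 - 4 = 4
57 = 57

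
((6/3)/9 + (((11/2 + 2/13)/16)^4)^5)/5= 48183307672883914791777451362714670848737266676863961/1084124418144453083019749447608053585379687739078737920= 0.04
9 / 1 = 9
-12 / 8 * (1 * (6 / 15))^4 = -24 / 625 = -0.04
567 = 567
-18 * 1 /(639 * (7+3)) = -1 /355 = -0.00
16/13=1.23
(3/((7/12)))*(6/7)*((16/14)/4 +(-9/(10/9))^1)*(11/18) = -21.05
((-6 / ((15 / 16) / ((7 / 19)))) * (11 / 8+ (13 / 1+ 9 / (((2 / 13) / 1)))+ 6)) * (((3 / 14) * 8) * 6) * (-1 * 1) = 1912.93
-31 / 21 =-1.48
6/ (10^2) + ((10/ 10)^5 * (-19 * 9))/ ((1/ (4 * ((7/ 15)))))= -15957/ 50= -319.14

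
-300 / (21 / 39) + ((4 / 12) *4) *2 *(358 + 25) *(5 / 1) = 95540 / 21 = 4549.52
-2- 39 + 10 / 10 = -40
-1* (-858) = 858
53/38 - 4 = -99/38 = -2.61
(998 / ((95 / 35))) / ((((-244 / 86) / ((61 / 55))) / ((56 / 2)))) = -4205572 / 1045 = -4024.47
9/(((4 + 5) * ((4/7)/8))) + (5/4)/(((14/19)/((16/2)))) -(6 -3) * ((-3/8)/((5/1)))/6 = 15461/560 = 27.61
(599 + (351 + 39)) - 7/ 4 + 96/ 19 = 75415/ 76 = 992.30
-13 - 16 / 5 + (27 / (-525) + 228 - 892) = -119044 / 175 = -680.25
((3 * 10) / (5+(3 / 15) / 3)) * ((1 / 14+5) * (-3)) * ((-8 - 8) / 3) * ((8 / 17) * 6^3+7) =118023300 / 2261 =52199.60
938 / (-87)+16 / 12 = -274 / 29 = -9.45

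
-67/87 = -0.77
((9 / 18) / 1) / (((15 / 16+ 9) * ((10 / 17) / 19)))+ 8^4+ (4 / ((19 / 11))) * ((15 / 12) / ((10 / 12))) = 61947098 / 15105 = 4101.10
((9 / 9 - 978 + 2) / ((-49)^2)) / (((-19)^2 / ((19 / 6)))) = -325 / 91238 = -0.00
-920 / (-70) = 92 / 7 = 13.14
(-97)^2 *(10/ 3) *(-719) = -67650710/ 3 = -22550236.67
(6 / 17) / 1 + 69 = 1179 / 17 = 69.35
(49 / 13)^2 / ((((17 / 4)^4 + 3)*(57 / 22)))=13522432 / 811955937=0.02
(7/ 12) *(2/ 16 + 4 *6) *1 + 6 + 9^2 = 9703/ 96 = 101.07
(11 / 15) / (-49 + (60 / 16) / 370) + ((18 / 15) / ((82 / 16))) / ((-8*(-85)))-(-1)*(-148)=-6600057226 / 44590575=-148.01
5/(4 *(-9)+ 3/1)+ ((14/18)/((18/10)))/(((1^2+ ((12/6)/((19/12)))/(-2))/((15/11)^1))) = 430/297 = 1.45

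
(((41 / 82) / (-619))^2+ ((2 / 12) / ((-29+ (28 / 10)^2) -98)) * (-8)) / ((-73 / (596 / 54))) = -22837727213 / 13498629456294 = -0.00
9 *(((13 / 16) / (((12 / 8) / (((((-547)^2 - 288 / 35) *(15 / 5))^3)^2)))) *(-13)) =-487438700566210313793425906652991039208859267867 / 14706125000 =-33145284741304069820800920000000000000.00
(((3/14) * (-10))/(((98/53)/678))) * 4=-1078020/343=-3142.92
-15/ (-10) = 3/ 2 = 1.50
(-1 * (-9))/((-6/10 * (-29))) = 15/29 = 0.52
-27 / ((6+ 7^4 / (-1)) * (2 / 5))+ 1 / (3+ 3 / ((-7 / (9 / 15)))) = 18061 / 45984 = 0.39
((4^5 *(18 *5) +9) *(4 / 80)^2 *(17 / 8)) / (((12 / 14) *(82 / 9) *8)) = 32904333 / 4198400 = 7.84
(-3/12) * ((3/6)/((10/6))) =-3/40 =-0.08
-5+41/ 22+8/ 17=-997/ 374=-2.67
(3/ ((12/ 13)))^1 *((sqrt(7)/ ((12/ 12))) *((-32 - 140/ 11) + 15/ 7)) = -42627 *sqrt(7)/ 308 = -366.17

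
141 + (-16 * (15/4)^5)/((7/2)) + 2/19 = -13827581/4256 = -3248.96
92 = 92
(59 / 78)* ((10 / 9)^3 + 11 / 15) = 452707 / 284310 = 1.59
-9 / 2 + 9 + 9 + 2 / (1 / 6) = 25.50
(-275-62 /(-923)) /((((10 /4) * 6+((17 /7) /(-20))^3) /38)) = -26460375536000 /37986145301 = -696.58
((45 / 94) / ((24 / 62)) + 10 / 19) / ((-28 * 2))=-12595 / 400064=-0.03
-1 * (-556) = 556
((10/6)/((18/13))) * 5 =325/54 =6.02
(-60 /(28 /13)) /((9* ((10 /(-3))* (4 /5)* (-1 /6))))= -195 /28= -6.96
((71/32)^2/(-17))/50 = -5041/870400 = -0.01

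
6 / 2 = 3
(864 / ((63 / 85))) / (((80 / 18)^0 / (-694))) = -5663040 / 7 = -809005.71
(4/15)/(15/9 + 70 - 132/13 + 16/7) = 364/87085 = 0.00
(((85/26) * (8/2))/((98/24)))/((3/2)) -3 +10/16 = -1223/5096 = -0.24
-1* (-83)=83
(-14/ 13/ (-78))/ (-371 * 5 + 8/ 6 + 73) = -7/ 902798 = -0.00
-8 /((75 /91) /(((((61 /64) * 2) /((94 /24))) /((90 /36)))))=-11102 /5875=-1.89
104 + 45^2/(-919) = 93551/919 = 101.80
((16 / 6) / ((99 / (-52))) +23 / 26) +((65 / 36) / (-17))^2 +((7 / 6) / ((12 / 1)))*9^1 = 19829033 / 53559792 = 0.37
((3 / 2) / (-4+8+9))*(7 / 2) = 21 / 52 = 0.40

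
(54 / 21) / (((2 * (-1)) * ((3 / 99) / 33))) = -9801 / 7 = -1400.14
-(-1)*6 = 6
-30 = -30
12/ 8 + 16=35/ 2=17.50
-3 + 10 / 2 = 2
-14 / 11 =-1.27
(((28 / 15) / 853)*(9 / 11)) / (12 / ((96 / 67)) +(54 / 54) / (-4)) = 672 / 3049475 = 0.00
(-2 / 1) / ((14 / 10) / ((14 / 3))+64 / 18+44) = -180 / 4307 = -0.04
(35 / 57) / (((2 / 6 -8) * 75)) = -7 / 6555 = -0.00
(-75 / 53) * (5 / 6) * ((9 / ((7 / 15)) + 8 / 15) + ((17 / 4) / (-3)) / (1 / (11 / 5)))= -175375 / 8904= -19.70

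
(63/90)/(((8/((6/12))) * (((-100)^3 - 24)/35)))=-49/32000768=-0.00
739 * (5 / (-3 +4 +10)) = 3695 / 11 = 335.91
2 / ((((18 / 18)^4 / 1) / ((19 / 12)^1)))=19 / 6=3.17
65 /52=5 /4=1.25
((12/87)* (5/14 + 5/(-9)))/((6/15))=-125/1827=-0.07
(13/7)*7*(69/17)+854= 15415/17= 906.76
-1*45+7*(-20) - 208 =-393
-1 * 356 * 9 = -3204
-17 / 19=-0.89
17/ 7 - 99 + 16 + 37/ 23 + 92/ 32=-98001/ 1288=-76.09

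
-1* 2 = -2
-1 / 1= -1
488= 488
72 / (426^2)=2 / 5041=0.00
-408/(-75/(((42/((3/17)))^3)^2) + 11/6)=-222455506359292416/999595821058687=-222.55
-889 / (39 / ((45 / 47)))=-13335 / 611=-21.82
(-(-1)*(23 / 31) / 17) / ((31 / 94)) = 2162 / 16337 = 0.13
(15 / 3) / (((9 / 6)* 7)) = 10 / 21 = 0.48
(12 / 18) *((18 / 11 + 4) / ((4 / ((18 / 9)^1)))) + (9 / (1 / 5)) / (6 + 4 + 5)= 161 / 33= 4.88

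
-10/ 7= -1.43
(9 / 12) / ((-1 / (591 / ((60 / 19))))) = -11229 / 80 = -140.36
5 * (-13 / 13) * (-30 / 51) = 50 / 17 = 2.94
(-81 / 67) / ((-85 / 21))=1701 / 5695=0.30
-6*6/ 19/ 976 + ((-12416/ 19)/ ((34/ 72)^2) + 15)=-3906142725/ 1339804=-2915.46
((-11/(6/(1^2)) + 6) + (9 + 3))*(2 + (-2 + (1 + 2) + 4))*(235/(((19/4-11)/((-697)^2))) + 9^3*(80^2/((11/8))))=-277720849574/165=-1683156664.08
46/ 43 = 1.07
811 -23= 788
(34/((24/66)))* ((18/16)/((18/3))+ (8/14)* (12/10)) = 81.65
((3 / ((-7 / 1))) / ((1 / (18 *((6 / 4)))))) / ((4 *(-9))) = 9 / 28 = 0.32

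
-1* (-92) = 92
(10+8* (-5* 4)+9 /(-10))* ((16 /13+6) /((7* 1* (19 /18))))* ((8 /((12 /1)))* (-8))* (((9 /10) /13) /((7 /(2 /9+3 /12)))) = 14468292 /3933475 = 3.68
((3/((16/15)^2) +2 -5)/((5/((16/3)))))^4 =923521/40960000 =0.02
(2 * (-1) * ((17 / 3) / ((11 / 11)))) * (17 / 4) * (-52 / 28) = 3757 / 42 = 89.45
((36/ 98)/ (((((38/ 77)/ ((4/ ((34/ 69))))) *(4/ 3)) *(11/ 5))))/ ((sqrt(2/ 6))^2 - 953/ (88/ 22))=-11178/ 1291031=-0.01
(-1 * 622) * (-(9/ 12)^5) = 75573/ 512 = 147.60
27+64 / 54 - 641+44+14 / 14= -15331 / 27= -567.81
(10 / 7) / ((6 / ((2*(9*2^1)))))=60 / 7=8.57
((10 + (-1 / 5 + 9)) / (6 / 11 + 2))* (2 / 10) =517 / 350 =1.48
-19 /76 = -1 /4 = -0.25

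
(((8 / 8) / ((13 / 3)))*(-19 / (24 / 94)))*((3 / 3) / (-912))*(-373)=-17531 / 2496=-7.02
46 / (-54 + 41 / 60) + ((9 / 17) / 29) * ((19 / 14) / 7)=-18971373 / 22079498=-0.86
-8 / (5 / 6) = -48 / 5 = -9.60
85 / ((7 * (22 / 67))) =5695 / 154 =36.98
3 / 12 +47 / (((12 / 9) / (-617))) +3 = -21746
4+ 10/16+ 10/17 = 709/136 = 5.21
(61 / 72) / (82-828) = -61 / 53712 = -0.00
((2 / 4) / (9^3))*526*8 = 2104 / 729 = 2.89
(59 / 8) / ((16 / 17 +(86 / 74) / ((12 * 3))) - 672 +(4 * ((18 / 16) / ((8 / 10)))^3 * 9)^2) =2801786683392 / 3552691810067525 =0.00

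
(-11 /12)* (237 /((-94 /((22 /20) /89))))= 0.03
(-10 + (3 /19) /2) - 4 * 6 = -1289 /38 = -33.92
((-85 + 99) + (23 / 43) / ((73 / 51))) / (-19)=-45119 / 59641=-0.76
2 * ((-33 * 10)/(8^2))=-165/16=-10.31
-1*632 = -632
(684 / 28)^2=29241 / 49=596.76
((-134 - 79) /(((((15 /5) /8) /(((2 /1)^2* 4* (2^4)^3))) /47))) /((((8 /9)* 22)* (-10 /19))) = 9349152768 /55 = 169984595.78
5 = 5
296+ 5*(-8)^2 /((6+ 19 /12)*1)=30776 /91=338.20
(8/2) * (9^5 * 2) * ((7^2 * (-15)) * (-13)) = 4513705560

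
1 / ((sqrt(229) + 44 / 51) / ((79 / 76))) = -44319 / 11280167 + 205479 * sqrt(229) / 45120668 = 0.06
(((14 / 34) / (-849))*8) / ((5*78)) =-28 / 2814435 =-0.00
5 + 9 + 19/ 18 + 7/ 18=139/ 9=15.44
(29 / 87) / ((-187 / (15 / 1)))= -5 / 187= -0.03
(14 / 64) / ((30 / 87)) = 203 / 320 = 0.63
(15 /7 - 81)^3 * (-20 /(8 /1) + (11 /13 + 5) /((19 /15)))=-4625406720 /4459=-1037319.29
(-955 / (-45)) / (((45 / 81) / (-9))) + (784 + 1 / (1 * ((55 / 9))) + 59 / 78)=378481 / 858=441.12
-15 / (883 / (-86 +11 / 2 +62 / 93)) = 2395 / 1766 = 1.36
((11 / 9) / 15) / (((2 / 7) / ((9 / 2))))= 77 / 60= 1.28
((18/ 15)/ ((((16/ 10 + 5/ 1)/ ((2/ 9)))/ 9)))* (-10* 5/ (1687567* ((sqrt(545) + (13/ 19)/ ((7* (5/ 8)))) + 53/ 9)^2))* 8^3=-170554111351127280000/ 13744744181115050234377499 + 3545887630143600000* sqrt(545)/ 13744744181115050234377499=-0.00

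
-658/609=-94/87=-1.08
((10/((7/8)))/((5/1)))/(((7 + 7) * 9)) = 8/441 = 0.02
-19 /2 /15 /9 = -19 /270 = -0.07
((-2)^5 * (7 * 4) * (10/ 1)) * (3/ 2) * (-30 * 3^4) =32659200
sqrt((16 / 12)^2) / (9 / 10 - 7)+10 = 1790 / 183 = 9.78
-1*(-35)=35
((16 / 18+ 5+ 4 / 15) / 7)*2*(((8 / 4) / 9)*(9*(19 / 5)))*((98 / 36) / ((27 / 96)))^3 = 1449250668544 / 119574225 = 12120.09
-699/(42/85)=-19805/14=-1414.64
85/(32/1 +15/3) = 85/37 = 2.30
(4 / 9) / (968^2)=1 / 2108304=0.00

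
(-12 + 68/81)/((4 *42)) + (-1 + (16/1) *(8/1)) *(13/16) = 2806543/27216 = 103.12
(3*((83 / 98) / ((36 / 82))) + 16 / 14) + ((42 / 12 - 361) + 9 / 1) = -200843 / 588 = -341.57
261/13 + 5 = 25.08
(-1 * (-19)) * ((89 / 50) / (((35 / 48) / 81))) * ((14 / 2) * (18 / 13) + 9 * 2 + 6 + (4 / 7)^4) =3467993951664 / 27311375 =126979.84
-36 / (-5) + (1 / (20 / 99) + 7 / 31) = 7673 / 620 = 12.38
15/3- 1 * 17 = -12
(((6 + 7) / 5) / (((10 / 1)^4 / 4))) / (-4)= -13 / 50000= -0.00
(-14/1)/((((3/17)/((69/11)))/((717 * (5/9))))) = -6541430/33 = -198225.15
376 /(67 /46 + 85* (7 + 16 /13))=224848 /419241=0.54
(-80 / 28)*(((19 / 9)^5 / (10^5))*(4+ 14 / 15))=-91615663 / 15500362500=-0.01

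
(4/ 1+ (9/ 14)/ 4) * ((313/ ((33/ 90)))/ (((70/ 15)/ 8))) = 6088.69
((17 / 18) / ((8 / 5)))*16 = 85 / 9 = 9.44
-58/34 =-29/17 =-1.71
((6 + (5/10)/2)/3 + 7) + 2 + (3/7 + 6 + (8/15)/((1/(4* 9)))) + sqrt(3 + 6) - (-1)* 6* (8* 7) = 157799/420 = 375.71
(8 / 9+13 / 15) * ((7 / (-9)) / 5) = -553 / 2025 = -0.27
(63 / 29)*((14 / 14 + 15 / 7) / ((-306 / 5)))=-55 / 493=-0.11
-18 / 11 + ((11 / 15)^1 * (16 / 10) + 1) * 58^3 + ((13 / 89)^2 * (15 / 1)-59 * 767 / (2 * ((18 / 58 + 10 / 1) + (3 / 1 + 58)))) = 1041131750503661 / 2457094200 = 423724.80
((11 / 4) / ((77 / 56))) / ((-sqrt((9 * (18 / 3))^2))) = -1 / 27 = -0.04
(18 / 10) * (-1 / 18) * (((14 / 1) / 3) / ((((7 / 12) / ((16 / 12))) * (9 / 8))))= -128 / 135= -0.95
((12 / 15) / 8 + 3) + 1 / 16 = 253 / 80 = 3.16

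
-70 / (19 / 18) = -66.32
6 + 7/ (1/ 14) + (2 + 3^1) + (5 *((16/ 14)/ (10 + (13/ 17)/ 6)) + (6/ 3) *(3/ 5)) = 110.76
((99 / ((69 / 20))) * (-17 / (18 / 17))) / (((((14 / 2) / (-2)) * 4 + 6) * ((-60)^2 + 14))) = 15895 / 997464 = 0.02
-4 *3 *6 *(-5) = 360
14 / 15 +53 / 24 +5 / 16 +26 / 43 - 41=-381233 / 10320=-36.94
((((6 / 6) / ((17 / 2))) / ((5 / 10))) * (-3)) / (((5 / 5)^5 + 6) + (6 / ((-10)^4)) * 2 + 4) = -30000 / 467551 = -0.06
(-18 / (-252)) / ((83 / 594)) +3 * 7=21.51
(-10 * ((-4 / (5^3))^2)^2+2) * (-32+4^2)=-1562491808 / 48828125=-32.00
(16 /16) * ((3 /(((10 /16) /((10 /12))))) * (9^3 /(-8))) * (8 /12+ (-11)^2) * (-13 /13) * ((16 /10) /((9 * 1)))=7884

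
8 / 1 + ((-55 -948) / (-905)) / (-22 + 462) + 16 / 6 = 12745409 / 1194600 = 10.67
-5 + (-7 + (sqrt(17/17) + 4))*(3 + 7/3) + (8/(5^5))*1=-15.66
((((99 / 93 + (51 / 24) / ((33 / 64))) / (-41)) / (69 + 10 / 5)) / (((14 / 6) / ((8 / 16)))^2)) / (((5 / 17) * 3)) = -18037 / 194559596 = -0.00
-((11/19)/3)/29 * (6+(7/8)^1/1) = -605/13224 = -0.05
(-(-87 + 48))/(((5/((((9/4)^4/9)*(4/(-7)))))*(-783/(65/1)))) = 13689/12992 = 1.05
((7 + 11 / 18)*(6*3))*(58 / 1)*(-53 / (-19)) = 421138 / 19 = 22165.16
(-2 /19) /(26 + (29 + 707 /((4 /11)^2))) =-32 /1642113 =-0.00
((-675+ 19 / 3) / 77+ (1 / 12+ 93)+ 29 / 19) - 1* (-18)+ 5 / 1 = 637433 / 5852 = 108.93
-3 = -3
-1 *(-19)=19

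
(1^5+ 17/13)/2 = 15/13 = 1.15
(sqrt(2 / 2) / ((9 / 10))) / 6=5 / 27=0.19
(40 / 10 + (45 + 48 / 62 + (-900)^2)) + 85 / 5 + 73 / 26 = 652916083 / 806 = 810069.58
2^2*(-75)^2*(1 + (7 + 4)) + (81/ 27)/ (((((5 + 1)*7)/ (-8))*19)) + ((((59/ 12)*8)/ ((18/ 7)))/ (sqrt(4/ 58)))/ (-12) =35909996/ 133 -413*sqrt(58)/ 648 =269995.12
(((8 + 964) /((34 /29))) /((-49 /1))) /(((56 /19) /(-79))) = 10577547 /23324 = 453.50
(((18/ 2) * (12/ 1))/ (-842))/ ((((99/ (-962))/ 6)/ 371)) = 12848472/ 4631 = 2774.45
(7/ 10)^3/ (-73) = -343/ 73000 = -0.00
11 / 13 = 0.85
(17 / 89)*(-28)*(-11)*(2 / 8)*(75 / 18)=32725 / 534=61.28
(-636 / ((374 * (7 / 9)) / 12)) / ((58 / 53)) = -910116 / 37961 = -23.98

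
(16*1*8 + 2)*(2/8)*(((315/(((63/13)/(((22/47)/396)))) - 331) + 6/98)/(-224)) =891510815/18571392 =48.00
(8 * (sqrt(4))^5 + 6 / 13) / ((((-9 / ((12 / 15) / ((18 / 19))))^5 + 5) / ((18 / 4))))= -1188765225504 / 141645466004705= -0.01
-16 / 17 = -0.94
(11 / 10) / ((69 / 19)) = 209 / 690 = 0.30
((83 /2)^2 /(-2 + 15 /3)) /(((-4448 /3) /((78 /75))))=-89557 /222400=-0.40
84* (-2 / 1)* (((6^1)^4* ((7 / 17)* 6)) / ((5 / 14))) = -128024064 / 85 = -1506165.46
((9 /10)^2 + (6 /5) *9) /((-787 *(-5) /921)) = 1069281 /393500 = 2.72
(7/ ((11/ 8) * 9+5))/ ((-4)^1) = -14/ 139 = -0.10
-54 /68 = -27 /34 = -0.79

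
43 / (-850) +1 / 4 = 339 / 1700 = 0.20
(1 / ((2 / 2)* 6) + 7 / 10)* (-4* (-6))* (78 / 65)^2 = 3744 / 125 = 29.95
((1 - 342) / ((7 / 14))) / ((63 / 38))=-25916 / 63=-411.37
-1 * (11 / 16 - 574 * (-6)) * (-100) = 1377875 / 4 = 344468.75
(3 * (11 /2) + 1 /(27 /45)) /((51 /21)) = 763 /102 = 7.48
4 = 4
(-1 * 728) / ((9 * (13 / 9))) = -56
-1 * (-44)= 44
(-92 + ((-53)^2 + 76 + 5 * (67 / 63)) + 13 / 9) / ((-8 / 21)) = -58795 / 8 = -7349.38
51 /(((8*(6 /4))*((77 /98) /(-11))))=-119 /2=-59.50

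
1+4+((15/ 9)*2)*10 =115/ 3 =38.33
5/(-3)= -5/3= -1.67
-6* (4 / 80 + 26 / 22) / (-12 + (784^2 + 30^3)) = -813 / 70580840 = -0.00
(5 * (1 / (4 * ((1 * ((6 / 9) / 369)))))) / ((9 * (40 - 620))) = -123 / 928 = -0.13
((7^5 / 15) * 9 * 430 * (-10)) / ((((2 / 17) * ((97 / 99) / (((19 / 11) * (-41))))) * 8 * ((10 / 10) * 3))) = 430682820435 / 388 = 1110007269.16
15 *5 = 75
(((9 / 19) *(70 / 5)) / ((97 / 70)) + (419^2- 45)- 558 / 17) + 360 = 5509492502 / 31331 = 175847.96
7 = 7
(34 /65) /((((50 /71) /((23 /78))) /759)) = 7023533 /42250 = 166.24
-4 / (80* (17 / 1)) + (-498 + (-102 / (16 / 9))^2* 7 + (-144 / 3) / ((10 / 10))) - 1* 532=119490859 / 5440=21965.23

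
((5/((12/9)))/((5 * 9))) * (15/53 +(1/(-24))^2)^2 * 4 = 75568249/2795876352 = 0.03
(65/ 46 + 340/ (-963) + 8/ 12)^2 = 5850261169/ 1962312804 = 2.98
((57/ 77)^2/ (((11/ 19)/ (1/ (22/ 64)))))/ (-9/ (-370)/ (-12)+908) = 0.00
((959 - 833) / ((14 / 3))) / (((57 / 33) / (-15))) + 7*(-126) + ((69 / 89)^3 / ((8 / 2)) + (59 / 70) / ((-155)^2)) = -50294235584166877 / 45052101398500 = -1116.36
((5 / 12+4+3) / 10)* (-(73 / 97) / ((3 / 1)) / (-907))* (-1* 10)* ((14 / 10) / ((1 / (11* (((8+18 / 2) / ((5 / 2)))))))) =-0.21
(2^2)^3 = 64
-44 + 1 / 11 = -483 / 11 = -43.91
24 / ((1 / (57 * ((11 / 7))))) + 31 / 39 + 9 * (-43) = 481438 / 273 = 1763.51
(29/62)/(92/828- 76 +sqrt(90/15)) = -0.01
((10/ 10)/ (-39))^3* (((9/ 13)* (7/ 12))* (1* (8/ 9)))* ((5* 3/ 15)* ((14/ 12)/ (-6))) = 49/ 41641938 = 0.00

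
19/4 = 4.75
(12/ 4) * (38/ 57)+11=13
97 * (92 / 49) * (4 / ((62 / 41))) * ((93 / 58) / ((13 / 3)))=3292956 / 18473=178.26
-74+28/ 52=-955/ 13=-73.46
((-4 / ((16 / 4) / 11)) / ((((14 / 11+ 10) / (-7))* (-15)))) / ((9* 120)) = -847 / 2008800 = -0.00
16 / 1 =16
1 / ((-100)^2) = 1 / 10000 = 0.00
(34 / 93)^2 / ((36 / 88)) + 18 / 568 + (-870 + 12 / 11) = -211210059125 / 243175284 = -868.55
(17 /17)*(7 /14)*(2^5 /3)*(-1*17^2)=-4624 /3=-1541.33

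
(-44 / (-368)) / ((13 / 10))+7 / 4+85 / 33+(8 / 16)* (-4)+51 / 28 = 585589 / 138138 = 4.24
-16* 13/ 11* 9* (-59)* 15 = 150610.91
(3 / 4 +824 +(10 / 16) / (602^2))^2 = 5717558136903710409 / 8405546189824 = 680212.57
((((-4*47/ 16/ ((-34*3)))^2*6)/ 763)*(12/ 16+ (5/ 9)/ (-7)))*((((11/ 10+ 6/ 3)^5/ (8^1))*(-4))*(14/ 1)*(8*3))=-10687863280471/ 3175300800000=-3.37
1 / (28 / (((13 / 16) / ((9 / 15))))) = 65 / 1344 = 0.05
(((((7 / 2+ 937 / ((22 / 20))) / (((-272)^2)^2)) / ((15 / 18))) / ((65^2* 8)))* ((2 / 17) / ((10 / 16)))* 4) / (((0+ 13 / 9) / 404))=51313959 / 43921515672320000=0.00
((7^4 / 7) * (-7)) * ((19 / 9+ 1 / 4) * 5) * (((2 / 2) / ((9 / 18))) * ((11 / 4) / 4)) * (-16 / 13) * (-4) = -22449350 / 117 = -191874.79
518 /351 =1.48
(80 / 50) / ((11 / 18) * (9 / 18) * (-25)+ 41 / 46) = -6624 / 27935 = -0.24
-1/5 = -0.20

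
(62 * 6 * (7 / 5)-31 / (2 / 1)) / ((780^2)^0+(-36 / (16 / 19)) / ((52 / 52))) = -10106 / 835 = -12.10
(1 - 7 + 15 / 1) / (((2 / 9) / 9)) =729 / 2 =364.50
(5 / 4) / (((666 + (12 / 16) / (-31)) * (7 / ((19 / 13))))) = 2945 / 7514871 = 0.00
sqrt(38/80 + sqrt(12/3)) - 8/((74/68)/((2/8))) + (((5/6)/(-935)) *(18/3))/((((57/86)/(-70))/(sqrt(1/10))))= -0.09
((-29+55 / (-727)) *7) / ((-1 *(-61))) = -147966 / 44347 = -3.34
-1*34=-34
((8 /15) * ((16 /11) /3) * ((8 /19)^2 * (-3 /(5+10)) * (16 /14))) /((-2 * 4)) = 8192 /6254325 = 0.00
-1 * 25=-25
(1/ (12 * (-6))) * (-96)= 4/ 3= 1.33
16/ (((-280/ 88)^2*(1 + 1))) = 968/ 1225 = 0.79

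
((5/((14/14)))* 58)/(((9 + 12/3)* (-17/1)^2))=290/3757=0.08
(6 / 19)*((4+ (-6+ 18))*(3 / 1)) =288 / 19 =15.16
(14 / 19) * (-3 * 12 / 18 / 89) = -28 / 1691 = -0.02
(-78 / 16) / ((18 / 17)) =-221 / 48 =-4.60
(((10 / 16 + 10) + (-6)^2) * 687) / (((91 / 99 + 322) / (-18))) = -228319641 / 127876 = -1785.48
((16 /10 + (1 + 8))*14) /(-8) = -371 /20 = -18.55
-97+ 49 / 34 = -3249 / 34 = -95.56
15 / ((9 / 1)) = 5 / 3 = 1.67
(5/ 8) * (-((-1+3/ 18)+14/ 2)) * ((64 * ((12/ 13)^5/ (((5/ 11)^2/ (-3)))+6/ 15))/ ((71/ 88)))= 1128048832064/ 395427045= 2852.74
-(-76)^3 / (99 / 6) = 26604.61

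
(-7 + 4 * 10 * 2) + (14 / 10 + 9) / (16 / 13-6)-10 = 9427 / 155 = 60.82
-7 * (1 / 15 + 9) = -952 / 15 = -63.47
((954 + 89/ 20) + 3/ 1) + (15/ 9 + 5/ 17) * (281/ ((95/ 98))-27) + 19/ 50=8420431/ 5700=1477.27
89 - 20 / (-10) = 91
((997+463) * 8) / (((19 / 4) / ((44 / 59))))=2055680 / 1121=1833.79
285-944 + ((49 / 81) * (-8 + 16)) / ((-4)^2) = -106709 / 162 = -658.70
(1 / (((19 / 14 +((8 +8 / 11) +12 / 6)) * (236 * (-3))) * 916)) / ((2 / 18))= -231 / 201151768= -0.00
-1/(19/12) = -12/19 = -0.63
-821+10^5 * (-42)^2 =176399179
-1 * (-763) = 763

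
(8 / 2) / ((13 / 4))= 16 / 13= 1.23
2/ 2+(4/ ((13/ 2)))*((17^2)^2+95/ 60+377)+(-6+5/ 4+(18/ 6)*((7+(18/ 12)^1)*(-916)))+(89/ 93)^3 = 1182421875701/ 41826564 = 28269.64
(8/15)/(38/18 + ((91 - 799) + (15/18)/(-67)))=-3216/4256585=-0.00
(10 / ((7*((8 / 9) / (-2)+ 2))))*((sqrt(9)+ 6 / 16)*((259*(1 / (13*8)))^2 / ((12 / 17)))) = 9425565 / 346112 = 27.23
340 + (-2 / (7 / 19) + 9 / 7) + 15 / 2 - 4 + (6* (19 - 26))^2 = 29447 / 14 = 2103.36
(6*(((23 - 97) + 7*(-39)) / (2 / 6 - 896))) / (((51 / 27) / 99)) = 5565186 / 45679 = 121.83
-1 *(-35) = 35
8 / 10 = 4 / 5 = 0.80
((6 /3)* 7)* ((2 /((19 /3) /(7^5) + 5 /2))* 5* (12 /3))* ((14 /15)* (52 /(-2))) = -1370375552 /252143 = -5434.91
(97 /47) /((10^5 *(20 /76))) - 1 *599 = -14076498157 /23500000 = -599.00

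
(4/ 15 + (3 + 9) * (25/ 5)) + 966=1026.27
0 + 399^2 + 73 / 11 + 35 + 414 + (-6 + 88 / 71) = 124688115 / 781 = 159651.88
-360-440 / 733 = -264320 / 733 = -360.60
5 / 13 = 0.38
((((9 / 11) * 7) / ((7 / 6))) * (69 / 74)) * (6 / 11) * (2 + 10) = 134136 / 4477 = 29.96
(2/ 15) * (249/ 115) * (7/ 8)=581/ 2300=0.25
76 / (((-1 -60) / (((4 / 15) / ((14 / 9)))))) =-456 / 2135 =-0.21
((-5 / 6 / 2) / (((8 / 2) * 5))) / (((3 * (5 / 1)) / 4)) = -1 / 180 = -0.01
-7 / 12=-0.58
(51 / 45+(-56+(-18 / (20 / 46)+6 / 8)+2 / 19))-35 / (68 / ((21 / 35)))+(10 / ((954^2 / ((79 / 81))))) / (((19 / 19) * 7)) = -19943255663012 / 208349442945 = -95.72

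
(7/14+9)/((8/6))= 57/8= 7.12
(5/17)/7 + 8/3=967/357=2.71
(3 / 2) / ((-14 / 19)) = -57 / 28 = -2.04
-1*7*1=-7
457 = 457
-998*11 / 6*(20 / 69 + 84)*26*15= -4150123120 / 69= -60146711.88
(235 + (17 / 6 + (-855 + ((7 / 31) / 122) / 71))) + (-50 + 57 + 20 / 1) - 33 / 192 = -590.34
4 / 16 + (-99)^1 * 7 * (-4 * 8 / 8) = 11089 / 4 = 2772.25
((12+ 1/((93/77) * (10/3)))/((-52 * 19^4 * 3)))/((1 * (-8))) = 3797/50418588480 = 0.00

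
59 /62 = 0.95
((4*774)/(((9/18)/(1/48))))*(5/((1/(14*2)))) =18060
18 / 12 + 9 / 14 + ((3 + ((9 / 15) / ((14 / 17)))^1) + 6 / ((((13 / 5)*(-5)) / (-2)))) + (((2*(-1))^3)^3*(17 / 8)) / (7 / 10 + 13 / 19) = -186489071 / 239330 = -779.21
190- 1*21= 169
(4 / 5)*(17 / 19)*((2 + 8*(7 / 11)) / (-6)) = -884 / 1045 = -0.85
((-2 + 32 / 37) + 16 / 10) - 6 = -1024 / 185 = -5.54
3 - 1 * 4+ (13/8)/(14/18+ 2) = -83/200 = -0.42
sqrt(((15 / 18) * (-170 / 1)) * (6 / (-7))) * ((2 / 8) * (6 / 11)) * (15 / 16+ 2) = 705 * sqrt(238) / 2464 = 4.41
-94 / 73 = -1.29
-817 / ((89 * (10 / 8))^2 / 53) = -692816 / 198025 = -3.50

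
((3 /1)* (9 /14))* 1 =1.93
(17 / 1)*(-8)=-136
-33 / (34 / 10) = -9.71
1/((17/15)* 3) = 5/17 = 0.29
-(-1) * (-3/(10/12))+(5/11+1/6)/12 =-14051/3960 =-3.55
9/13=0.69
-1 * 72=-72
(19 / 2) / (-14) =-19 / 28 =-0.68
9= 9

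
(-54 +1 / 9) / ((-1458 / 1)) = 485 / 13122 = 0.04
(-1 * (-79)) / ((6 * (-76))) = -79 / 456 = -0.17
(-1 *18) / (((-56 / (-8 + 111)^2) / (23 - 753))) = -34850565 / 14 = -2489326.07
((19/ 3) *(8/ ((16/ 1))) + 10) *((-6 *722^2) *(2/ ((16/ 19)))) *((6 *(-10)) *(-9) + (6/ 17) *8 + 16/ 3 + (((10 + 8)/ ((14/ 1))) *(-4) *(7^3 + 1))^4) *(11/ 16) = -645270393848712528390808963/ 979608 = -658702658460029448913.04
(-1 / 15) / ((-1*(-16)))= -1 / 240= -0.00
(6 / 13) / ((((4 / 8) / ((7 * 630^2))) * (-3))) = -854861.54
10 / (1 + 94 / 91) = 182 / 37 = 4.92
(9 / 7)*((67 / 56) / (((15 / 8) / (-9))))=-1809 / 245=-7.38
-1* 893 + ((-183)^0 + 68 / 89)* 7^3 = -25626 / 89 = -287.93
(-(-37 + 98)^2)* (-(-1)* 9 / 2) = -33489 / 2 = -16744.50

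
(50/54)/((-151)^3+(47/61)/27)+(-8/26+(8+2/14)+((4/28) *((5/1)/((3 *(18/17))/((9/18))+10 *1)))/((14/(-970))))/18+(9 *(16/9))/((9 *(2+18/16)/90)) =18605499576620419/361502384656140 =51.47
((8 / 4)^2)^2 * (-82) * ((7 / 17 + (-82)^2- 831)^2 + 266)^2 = -132191434541659061135488 / 83521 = -1582732900009088266.85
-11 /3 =-3.67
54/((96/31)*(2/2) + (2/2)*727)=1674/22633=0.07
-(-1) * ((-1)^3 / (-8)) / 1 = 1 / 8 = 0.12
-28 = -28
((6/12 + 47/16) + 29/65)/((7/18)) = 5193/520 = 9.99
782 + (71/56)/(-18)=788185/1008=781.93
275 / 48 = 5.73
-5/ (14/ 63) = -45/ 2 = -22.50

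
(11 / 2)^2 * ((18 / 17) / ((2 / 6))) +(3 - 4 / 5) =16709 / 170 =98.29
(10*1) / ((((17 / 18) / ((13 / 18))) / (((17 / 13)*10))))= 100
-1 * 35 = -35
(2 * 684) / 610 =684 / 305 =2.24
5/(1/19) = 95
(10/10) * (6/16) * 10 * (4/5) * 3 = 9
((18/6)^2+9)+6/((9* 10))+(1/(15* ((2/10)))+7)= 127/5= 25.40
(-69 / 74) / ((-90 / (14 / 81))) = 161 / 89910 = 0.00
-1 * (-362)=362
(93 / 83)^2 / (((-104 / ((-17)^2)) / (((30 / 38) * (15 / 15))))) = -37493415 / 13612664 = -2.75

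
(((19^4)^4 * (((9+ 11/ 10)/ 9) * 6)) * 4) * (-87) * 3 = -10138138804074748801651788/ 5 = -2027627760814949760330358.00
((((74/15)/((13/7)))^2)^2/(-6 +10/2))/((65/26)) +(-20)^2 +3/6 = 5502840927221/14459006250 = 380.58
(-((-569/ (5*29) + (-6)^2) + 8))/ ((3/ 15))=-5811/ 29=-200.38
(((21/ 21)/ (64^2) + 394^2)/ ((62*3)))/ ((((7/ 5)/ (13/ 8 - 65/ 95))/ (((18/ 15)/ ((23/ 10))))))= 292.62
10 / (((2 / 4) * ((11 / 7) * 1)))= 140 / 11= 12.73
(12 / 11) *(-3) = -36 / 11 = -3.27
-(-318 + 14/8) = 1265/4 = 316.25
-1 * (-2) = 2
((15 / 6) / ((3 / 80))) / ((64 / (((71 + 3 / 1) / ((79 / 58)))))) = 26825 / 474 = 56.59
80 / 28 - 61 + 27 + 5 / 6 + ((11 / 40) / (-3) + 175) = 121463 / 840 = 144.60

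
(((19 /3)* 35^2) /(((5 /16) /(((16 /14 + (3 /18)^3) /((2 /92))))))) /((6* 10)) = 5307365 /243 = 21841.01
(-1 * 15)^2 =225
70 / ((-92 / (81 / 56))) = -405 / 368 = -1.10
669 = 669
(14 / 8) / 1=7 / 4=1.75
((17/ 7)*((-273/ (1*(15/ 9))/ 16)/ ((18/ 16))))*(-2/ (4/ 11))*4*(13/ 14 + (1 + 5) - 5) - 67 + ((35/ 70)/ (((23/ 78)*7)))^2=225701951/ 259210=870.73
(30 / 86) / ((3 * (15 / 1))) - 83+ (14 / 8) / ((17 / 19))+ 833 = 6596225 / 8772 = 751.96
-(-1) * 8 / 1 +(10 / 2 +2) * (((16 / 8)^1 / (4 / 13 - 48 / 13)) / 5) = 789 / 110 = 7.17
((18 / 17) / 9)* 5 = 10 / 17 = 0.59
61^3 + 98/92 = 10441175/46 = 226982.07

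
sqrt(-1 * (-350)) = 5 * sqrt(14) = 18.71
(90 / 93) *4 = 120 / 31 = 3.87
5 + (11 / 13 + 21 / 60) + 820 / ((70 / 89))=1908757 / 1820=1048.77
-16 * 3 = -48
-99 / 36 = -11 / 4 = -2.75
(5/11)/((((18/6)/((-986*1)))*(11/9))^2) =43748820/1331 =32869.14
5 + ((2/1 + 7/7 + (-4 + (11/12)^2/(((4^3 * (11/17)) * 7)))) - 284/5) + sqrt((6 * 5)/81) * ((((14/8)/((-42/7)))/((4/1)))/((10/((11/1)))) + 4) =-17030233/322560 + 3763 * sqrt(30)/8640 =-50.41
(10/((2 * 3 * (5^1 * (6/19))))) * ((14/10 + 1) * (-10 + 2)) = -304/15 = -20.27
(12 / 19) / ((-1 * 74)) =-6 / 703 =-0.01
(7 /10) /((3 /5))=7 /6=1.17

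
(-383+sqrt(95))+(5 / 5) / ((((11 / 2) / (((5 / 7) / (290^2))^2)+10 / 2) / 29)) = -29201793561286 / 76244891805+sqrt(95) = -373.25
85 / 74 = 1.15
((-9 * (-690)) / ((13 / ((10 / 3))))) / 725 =828 / 377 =2.20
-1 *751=-751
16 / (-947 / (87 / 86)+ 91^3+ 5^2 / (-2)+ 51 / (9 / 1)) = 928 / 43652427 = 0.00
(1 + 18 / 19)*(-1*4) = -148 / 19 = -7.79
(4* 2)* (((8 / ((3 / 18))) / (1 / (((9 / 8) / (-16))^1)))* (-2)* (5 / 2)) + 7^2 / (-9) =1166 / 9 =129.56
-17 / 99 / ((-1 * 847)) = 17 / 83853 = 0.00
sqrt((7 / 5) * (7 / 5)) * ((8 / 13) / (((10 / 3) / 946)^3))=160005611304 / 8125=19692998.31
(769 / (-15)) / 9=-769 / 135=-5.70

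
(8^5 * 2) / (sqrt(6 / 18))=65536 * sqrt(3)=113511.68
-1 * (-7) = 7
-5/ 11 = -0.45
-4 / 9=-0.44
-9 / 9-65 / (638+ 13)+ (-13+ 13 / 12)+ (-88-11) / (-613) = -20519839 / 1596252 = -12.86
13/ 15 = 0.87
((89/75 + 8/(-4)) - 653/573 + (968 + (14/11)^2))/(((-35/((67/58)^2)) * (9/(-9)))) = 1882328831189/51020421375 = 36.89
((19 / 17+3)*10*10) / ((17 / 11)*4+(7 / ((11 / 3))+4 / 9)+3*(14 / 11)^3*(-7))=-83853000 / 7078307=-11.85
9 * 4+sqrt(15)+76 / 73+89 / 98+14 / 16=sqrt(15)+1110995 / 28616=42.70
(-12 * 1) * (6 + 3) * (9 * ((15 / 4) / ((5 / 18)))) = -13122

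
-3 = -3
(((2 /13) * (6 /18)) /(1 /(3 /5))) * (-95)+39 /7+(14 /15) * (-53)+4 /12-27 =-100307 /1365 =-73.48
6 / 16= 3 / 8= 0.38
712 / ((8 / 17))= 1513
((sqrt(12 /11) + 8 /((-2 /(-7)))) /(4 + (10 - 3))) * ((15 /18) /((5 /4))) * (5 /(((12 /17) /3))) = 37.41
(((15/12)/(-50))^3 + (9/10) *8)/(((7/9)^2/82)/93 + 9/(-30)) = -142319153547/5928409600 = -24.01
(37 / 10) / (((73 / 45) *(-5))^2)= 2997 / 53290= 0.06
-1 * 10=-10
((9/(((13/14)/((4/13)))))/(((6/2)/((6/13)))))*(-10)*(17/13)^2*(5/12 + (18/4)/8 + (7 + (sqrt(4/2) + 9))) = -49462350/371293 - 2913120*sqrt(2)/371293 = -144.31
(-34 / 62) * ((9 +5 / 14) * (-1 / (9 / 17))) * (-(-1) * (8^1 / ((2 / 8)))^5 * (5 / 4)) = 406533935.32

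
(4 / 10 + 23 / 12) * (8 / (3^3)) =0.69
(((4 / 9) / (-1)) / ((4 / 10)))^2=100 / 81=1.23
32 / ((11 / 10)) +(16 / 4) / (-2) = 298 / 11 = 27.09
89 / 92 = 0.97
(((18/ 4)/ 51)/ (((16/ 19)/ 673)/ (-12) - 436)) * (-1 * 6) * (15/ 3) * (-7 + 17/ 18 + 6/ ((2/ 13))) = 0.20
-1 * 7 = -7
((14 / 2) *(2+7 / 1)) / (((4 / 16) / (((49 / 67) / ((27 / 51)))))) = 23324 / 67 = 348.12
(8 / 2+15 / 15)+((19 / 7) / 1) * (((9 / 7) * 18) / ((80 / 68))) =28613 / 490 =58.39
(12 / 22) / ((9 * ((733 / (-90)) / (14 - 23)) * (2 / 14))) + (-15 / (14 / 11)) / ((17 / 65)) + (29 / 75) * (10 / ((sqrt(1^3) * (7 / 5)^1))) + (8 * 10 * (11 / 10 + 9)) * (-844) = -3926226216733 / 5756982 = -681993.83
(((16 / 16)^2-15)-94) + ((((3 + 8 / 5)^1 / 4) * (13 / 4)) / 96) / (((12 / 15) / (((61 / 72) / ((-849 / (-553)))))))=-107.97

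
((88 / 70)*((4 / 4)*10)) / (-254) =-44 / 889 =-0.05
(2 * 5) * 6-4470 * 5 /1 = -22290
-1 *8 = -8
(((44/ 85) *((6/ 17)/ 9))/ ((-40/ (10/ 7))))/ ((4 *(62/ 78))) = -143/ 627130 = -0.00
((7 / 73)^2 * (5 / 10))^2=2401 / 113592964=0.00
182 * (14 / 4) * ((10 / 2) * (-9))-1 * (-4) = -28661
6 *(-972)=-5832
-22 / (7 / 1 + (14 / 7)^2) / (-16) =1 / 8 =0.12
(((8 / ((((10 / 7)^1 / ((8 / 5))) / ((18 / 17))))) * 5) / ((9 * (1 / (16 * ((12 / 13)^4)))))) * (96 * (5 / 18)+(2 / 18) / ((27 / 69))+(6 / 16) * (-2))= 299565056 / 186745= 1604.14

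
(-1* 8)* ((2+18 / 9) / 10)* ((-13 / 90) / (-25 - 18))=-104 / 9675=-0.01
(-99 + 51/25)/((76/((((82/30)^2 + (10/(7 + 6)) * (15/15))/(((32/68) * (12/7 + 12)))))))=-289693957/177840000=-1.63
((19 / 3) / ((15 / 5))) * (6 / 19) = 2 / 3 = 0.67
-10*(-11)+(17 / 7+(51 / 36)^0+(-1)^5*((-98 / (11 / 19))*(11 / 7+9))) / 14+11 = 134245 / 539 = 249.06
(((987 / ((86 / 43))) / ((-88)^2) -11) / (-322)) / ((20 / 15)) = 508143 / 19948544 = 0.03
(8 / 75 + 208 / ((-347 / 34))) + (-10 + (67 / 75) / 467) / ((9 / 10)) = -3432738682 / 109383075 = -31.38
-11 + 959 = 948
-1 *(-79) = 79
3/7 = 0.43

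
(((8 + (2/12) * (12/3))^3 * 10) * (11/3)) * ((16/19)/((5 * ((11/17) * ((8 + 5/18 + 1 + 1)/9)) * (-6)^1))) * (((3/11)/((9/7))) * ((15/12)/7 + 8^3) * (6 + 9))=-34279808576/23199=-1477641.65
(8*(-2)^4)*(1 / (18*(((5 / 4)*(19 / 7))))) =1792 / 855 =2.10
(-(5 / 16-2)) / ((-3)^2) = 3 / 16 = 0.19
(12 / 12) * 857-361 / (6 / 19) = -286.17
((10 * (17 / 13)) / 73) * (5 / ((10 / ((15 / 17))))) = 0.08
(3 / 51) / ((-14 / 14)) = -1 / 17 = -0.06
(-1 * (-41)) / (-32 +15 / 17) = -697 / 529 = -1.32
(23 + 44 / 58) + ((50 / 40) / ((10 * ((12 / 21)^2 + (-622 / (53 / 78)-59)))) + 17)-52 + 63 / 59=-352274637171 / 34625972392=-10.17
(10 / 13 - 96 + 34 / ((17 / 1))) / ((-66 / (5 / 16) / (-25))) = -12625 / 1144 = -11.04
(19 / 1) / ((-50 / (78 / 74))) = -0.40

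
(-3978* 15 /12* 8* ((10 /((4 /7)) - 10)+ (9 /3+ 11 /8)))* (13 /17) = -722475 /2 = -361237.50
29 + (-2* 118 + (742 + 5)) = 540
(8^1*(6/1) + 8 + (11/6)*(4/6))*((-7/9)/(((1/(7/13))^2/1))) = -176645/13689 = -12.90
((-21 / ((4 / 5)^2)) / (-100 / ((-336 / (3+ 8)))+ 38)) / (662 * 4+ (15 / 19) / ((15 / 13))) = -2793 / 9305428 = -0.00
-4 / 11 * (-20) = 7.27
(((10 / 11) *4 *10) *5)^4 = 16000000000000 / 14641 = 1092821528.58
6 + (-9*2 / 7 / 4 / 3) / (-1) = 87 / 14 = 6.21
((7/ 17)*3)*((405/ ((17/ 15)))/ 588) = 6075/ 8092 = 0.75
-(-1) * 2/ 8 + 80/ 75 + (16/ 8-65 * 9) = -34901/ 60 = -581.68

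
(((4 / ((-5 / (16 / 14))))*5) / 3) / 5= -32 / 105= -0.30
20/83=0.24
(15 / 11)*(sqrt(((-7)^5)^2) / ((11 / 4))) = 1008420 / 121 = 8334.05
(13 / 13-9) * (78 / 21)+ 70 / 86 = -8699 / 301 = -28.90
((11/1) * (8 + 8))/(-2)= -88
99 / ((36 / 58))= 319 / 2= 159.50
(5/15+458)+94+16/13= 21589/39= 553.56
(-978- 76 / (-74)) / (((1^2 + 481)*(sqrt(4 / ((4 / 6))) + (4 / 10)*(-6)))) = -225925*sqrt(6) / 26751- 180740 / 8917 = -40.96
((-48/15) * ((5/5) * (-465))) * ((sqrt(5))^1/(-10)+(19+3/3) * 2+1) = 61008 - 744 * sqrt(5)/5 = 60675.27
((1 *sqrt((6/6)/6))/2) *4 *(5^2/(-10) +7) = 3 *sqrt(6)/2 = 3.67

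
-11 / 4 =-2.75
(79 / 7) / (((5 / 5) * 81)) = 79 / 567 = 0.14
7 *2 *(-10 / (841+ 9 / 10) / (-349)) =1400 / 2938231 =0.00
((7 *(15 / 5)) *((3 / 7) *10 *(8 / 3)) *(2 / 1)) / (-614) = -240 / 307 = -0.78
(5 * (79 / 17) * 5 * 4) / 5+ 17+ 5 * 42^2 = 151809 / 17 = 8929.94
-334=-334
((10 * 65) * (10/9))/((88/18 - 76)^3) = -1053/524288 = -0.00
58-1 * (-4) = 62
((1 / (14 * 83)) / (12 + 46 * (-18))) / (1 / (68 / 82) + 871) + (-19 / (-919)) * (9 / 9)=15713353241 / 760030130160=0.02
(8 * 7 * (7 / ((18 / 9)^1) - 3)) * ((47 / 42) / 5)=94 / 15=6.27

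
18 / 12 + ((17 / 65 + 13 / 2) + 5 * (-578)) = -2881.74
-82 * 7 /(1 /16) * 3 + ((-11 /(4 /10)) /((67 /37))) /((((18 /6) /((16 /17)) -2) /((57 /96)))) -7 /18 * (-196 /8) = -33225379 /1206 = -27550.07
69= 69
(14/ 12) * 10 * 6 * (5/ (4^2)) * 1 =175/ 8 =21.88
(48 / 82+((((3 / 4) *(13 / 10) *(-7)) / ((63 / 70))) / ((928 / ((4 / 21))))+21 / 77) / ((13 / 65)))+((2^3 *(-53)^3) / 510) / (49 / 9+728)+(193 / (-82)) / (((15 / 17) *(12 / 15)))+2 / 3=-201579262723 / 51548001120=-3.91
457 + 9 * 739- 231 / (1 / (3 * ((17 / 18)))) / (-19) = 271413 / 38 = 7142.45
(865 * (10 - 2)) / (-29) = -6920 / 29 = -238.62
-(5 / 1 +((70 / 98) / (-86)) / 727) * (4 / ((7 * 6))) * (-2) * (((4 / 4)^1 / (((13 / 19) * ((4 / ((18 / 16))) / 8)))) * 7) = 21.92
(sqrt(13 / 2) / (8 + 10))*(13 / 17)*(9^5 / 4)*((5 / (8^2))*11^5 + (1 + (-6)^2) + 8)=68928258555*sqrt(26) / 17408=20189943.44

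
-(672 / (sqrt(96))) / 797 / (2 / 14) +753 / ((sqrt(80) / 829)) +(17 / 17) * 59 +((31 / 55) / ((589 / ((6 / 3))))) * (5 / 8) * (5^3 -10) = -196 * sqrt(6) / 797 +49439 / 836 +624237 * sqrt(5) / 20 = 69850.35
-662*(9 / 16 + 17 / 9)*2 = -116843 / 36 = -3245.64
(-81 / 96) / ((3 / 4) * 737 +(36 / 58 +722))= -783 / 1183544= -0.00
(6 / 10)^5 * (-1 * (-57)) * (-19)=-263169 / 3125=-84.21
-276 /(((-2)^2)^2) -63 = -321 /4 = -80.25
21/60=7/20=0.35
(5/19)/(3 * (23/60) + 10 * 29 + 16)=100/116717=0.00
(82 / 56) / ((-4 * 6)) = -41 / 672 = -0.06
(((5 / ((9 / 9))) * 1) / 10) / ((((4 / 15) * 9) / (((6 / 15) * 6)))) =1 / 2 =0.50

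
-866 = -866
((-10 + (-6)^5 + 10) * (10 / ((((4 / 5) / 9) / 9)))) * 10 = -78732000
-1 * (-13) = 13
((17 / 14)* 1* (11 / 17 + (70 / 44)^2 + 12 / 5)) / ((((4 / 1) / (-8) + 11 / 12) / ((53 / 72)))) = 1737499 / 145200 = 11.97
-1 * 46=-46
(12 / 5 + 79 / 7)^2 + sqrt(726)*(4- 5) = 229441 / 1225- 11*sqrt(6) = 160.35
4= 4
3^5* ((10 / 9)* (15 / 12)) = 675 / 2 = 337.50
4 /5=0.80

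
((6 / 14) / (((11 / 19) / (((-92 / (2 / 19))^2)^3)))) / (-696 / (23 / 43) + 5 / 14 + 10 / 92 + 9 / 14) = -389565087142571818624 / 1534995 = -253789157060818.97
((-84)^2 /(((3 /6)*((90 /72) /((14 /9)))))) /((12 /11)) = 241472 /15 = 16098.13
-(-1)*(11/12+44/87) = 1.42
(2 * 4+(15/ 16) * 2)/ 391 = 79/ 3128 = 0.03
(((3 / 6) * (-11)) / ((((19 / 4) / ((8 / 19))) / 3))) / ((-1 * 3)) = 176 / 361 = 0.49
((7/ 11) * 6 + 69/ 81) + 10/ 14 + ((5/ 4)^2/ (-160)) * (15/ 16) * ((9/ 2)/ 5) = 183121831/ 34062336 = 5.38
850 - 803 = 47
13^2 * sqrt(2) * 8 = 1352 * sqrt(2) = 1912.02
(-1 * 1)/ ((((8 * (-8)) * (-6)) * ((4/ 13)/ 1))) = -13/ 1536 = -0.01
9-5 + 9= 13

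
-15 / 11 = -1.36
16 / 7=2.29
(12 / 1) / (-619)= -12 / 619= -0.02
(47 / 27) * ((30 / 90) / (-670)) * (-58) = 1363 / 27135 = 0.05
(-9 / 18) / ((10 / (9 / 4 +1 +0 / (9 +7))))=-13 / 80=-0.16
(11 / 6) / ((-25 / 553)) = -40.55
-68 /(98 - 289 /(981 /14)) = -16677 /23023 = -0.72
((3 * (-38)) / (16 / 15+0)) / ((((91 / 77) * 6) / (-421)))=1319835 / 208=6345.36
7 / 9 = 0.78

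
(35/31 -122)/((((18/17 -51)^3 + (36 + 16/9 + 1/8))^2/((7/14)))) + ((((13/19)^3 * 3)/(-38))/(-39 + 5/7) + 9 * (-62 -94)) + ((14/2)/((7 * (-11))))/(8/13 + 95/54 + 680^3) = -14322245586379471289390916683936968511438700393/10201034418859450528676862885796296534121832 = -1404.00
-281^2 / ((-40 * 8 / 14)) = 552727 / 160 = 3454.54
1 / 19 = 0.05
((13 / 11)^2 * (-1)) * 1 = -169 / 121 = -1.40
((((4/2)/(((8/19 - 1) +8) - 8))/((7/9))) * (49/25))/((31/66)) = -14364/775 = -18.53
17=17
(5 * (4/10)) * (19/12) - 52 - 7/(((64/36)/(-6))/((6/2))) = 529/24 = 22.04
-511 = -511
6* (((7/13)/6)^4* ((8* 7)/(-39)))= -16807/30074733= -0.00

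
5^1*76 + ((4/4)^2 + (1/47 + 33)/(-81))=1448915/3807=380.59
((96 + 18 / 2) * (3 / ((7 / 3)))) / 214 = 135 / 214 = 0.63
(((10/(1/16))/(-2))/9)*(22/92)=-440/207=-2.13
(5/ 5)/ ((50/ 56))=28/ 25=1.12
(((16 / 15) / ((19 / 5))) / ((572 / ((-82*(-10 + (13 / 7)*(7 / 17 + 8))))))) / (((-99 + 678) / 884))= -292576 / 847077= -0.35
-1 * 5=-5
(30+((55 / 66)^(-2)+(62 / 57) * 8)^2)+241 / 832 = 224945553553 / 1689480000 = 133.14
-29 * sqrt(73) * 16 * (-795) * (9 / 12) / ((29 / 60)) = 572400 * sqrt(73) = 4890587.74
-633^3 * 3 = -760908411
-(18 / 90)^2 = -1 / 25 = -0.04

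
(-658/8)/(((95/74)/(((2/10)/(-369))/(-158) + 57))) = -202267432283/55386900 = -3651.90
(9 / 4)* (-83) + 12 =-699 / 4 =-174.75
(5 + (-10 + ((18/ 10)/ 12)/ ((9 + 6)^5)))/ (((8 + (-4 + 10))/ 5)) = -25312499/ 14175000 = -1.79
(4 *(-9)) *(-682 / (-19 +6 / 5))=-122760 / 89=-1379.33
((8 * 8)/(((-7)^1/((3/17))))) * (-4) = 768/119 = 6.45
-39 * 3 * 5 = -585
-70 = -70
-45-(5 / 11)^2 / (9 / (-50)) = -47755 / 1089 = -43.85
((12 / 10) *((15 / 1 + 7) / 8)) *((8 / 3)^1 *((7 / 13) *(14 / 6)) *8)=17248 / 195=88.45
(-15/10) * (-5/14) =15/28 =0.54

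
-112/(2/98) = -5488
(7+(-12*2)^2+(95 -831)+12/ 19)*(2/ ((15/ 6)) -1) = 579/ 19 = 30.47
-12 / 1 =-12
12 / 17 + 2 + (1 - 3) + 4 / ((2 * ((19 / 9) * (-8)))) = 759 / 1292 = 0.59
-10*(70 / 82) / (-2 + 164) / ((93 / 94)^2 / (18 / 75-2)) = 2721488 / 28723329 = 0.09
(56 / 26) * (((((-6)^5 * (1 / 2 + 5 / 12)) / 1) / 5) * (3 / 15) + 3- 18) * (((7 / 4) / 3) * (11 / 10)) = -1348039 / 3250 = -414.78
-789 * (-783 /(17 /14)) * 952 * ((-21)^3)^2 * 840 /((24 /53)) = 77057428202276210640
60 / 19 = 3.16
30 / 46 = 15 / 23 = 0.65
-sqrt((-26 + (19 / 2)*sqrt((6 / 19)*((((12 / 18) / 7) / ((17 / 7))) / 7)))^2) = -26 + sqrt(2261) / 119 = -25.60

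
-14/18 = -7/9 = -0.78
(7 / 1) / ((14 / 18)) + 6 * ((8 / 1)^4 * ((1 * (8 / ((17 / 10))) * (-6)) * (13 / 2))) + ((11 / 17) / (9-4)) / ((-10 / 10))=-383384846 / 85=-4510409.95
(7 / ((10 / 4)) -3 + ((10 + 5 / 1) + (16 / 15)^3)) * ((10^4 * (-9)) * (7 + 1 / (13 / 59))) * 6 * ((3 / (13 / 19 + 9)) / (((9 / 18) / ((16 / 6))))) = -49289952000 / 299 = -164849337.79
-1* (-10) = 10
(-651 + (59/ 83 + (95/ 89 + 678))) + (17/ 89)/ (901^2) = 28.78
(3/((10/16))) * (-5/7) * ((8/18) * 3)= -32/7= -4.57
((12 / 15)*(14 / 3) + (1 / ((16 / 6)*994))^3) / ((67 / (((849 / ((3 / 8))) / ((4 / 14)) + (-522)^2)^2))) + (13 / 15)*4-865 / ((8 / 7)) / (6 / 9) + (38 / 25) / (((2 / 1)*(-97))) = 4381296581.63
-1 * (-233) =233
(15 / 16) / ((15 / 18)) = 1.12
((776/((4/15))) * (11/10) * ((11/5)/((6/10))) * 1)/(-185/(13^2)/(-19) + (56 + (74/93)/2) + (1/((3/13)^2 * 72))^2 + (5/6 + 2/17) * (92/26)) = 8339846113025856/42554382328373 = 195.98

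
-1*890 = -890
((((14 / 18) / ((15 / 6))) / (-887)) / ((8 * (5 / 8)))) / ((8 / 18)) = -7 / 44350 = -0.00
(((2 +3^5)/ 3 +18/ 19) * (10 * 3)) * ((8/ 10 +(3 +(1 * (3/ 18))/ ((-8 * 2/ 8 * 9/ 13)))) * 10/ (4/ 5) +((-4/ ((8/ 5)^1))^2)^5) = 6238096002475/ 262656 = 23750060.93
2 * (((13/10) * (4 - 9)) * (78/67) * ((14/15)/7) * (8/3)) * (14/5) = -75712/5025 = -15.07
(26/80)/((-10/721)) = -23.43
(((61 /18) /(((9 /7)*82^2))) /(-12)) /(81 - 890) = 427 /10574807904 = 0.00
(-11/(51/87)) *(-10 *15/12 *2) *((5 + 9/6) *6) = 311025/17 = 18295.59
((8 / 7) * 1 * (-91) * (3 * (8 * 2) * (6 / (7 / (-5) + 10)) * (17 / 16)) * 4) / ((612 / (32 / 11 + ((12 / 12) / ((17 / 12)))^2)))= -82.41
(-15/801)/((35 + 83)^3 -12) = -0.00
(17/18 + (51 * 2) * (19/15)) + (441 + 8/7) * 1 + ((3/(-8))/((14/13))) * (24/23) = 4143589/7245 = 571.92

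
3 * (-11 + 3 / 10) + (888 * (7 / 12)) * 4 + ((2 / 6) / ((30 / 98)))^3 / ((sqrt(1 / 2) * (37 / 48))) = 1882384 * sqrt(2) / 1123875 + 20399 / 10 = 2042.27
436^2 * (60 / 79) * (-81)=-923866560 / 79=-11694513.42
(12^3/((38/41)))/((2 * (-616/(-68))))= 150552/1463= 102.91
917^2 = 840889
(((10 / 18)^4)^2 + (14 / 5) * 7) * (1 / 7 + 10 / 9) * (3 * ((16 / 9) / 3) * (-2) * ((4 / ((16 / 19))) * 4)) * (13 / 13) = -1661.13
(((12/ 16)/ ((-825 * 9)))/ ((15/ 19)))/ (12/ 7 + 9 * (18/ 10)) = -7/ 980100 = -0.00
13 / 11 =1.18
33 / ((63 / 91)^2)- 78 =-247 / 27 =-9.15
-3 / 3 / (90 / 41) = -41 / 90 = -0.46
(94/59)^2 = 8836/3481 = 2.54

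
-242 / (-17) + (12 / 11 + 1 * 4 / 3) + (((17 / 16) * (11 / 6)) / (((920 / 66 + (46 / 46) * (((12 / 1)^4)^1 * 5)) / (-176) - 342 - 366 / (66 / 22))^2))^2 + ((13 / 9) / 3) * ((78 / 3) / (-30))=26906886489829709510558639643203 / 1656598205121071658629422522140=16.24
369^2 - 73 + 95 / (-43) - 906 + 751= 5845024 / 43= 135930.79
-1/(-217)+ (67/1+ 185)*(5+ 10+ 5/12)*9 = 7587406/217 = 34965.00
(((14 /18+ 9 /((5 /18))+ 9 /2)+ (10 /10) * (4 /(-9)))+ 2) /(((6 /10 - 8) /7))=-8239 /222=-37.11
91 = 91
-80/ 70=-8/ 7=-1.14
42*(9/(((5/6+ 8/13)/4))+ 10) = 165396/113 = 1463.68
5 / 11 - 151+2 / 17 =-28130 / 187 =-150.43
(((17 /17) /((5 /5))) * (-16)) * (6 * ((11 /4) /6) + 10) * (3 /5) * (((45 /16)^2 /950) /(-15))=4131 /60800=0.07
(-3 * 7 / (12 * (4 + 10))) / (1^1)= -1 / 8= -0.12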